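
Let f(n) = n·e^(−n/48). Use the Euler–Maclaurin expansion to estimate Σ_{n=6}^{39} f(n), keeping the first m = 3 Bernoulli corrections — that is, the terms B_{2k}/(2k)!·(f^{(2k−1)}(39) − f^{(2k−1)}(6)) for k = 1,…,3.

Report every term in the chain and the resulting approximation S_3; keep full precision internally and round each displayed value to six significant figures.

∫_6^39 x·e^(−x/48) dx evaluates to 434.343.
½[f(6) + f(39)] = ½[5.29498 + 17.3061] = 11.3006.
So far: 445.644.
Correction k=1: B_{2}/2! · (f^{(1)}(39) − f^{(1)}(6)) = 1/12 · (0.0832026 − 0.772185) = -0.0574152.
Running total after k=1: 445.586.
Correction k=2: B_{4}/4! · (f^{(3)}(39) − f^{(3)}(6)) = −1/720 · (0.000421310 − 0.00110121) = 9.44301e-07.
Running total after k=2: 445.586.
Correction k=3: B_{6}/6! · (f^{(5)}(39) − f^{(5)}(6)) = 1/30240 · (3.50046e-07 − 8.10444e-07) = -1.52248e-11.

S_3 ≈ 445.586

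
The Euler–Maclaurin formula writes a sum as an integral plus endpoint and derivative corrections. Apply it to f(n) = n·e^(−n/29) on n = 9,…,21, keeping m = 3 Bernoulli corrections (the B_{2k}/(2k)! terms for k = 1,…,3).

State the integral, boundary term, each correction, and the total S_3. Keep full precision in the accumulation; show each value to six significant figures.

Integral: ∫_9^21 x·e^(−x/29) dx = 105.104.
½[f(9) + f(21)] = ½[6.59875 + 10.1796] = 8.38917.
Integral + boundary = 113.493.
k=1: B_{2}/(2)! × [f^{(1)}(21) − f^{(1)}(9)] = 1/12 × (0.133722 − 0.505651) = -0.0309941.
Running total after k=1: 113.462.
k=2: B_{4}/(4)! × [f^{(3)}(21) − f^{(3)}(9)] = −1/720 × (0.00131178 − 0.00234487) = 1.43485e-06.
Running total after k=2: 113.462.
k=3: B_{6}/(6)! × [f^{(5)}(21) − f^{(5)}(9)] = 1/30240 × (2.93051e-06 − 4.86147e-06) = -6.38547e-11.

S_3 ≈ 113.462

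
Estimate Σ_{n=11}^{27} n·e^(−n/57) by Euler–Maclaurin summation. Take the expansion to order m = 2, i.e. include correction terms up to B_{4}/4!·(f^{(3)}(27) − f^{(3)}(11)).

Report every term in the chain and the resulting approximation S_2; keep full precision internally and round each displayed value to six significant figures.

S_2 ≈ 227.155

Integral: ∫_11^27 x·e^(−x/57) dx = 214.242.
Boundary: ½(f(11) + f(27)) = ½(9.06946 + 16.8130) = 12.9412.
Running total after boundary: 227.183.
Order-1 term: 1/12 · (0.327739 − 0.665383) = -0.0281370.
Partial sum through k=1: 227.155.
Order-2 term: −1/720 · (0.000484194 − 0.000712335) = 3.16862e-07.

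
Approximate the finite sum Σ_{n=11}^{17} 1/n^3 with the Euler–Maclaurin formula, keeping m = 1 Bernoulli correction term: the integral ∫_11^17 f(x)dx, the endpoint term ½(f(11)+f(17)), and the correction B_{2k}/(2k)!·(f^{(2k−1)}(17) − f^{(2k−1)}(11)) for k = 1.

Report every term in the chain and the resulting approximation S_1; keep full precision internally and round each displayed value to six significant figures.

S_1 ≈ 0.00289364

∫_11^17 1/x^3 dx evaluates to 0.00240213.
½[f(11) + f(17)] = ½[0.000751315 + 0.000203542] = 0.000477428.
Integral + boundary = 0.00287956.
Order-1 term: 1/12 · (-3.59191e-05 − (-0.000204904)) = 1.40821e-05.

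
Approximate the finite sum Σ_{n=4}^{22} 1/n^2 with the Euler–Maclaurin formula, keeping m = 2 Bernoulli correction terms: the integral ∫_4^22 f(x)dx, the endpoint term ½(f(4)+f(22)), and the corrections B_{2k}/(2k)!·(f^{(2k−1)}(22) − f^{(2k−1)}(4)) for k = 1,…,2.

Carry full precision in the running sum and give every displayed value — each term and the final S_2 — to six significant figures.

∫_4^22 1/x^2 dx evaluates to 0.204545.
Boundary: ½(f(4) + f(22)) = ½(0.0625000 + 0.00206612) = 0.0322831.
Integral + boundary = 0.236829.
Order-1 term: 1/12 · (-0.000187829 − (-0.0312500)) = 0.00258851.
Running total after k=1: 0.239417.
Order-2 term: −1/720 · (-4.65691e-06 − (-0.0234375)) = -3.25456e-05.

S_2 ≈ 0.239384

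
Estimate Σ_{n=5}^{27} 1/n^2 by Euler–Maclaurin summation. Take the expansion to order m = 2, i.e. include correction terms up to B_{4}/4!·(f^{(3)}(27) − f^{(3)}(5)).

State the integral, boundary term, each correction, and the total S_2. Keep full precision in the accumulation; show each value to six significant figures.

S_2 ≈ 0.184963

∫_5^27 1/x^2 dx evaluates to 0.162963.
Endpoint term: (f(5) + f(27))/2 = (0.0400000 + 0.00137174)/2 = 0.0206859.
Integral + boundary = 0.183649.
Order-1 term: 1/12 · (-0.000101611 − (-0.0160000)) = 0.00132487.
After k=1: 0.184974.
Order-2 term: −1/720 · (-1.67260e-06 − (-0.00768000)) = -1.06643e-05.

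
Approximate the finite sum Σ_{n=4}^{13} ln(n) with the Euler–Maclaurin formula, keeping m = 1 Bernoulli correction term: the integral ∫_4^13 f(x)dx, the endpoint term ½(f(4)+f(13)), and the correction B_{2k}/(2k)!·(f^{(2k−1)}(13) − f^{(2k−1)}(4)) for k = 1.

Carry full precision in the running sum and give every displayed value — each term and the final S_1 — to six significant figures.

S_1 ≈ 20.7604

Integral: ∫_4^13 ln(x) dx = 18.7992.
½[f(4) + f(13)] = ½[1.38629 + 2.56495] = 1.97562.
So far: 20.7748.
Correction k=1: B_{2}/2! · (f^{(1)}(13) − f^{(1)}(4)) = 1/12 · (0.0769231 − 0.250000) = -0.0144231.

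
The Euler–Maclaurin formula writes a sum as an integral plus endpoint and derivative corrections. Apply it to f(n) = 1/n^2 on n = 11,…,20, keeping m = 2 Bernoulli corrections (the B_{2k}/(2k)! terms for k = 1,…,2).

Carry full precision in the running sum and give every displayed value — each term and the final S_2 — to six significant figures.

The integral term ∫_11^20 1/x^2 dx = 0.0409091.
Boundary: ½(f(11) + f(20)) = ½(0.00826446 + 0.00250000) = 0.00538223.
Running total after boundary: 0.0462913.
Order-1 term: 1/12 · (-0.000250000 − (-0.00150263)) = 0.000104386.
After k=1: 0.0463957.
Order-2 term: −1/720 · (-7.50000e-06 − (-0.000149021)) = -1.96557e-07.

S_2 ≈ 0.0463955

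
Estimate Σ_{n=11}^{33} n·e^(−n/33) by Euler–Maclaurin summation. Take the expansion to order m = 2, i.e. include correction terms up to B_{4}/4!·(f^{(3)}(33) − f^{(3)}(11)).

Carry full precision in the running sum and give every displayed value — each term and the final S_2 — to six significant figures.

S_2 ≈ 249.133

∫_11^33 x·e^(−x/33) dx evaluates to 239.162.
Endpoint term: (f(11) + f(33))/2 = (7.88184 + 12.1400)/2 = 10.0109.
Integral + boundary = 249.173.
Correction k=1: B_{2}/2! · (f^{(1)}(33) − f^{(1)}(11)) = 1/12 · (0.00000 − 0.477688) = -0.0398073.
After k=1: 249.133.
Correction k=2: B_{4}/4! · (f^{(3)}(33) − f^{(3)}(11)) = −1/720 · (0.000675628 − 0.00175459) = 1.49856e-06.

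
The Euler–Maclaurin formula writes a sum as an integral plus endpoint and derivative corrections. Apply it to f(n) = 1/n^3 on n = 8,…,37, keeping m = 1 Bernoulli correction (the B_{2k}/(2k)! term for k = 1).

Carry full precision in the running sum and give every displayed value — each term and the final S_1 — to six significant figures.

Integral: ∫_8^37 1/x^3 dx = 0.00744727.
Boundary: ½(f(8) + f(37)) = ½(0.00195312 + 1.97422e-05) = 0.000986434.
So far: 0.00843370.
k=1: B_{2}/(2)! × [f^{(1)}(37) − f^{(1)}(8)] = 1/12 × (-1.60072e-06 − (-0.000732422)) = 6.09018e-05.

S_1 ≈ 0.00849461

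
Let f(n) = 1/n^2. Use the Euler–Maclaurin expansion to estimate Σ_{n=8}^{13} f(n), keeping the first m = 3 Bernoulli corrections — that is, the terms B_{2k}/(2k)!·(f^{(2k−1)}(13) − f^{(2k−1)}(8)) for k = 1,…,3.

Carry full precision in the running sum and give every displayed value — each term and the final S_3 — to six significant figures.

Integral: ∫_8^13 1/x^2 dx = 0.0480769.
Boundary: ½(f(8) + f(13)) = ½(0.0156250 + 0.00591716) = 0.0107711.
Running total after boundary: 0.0588480.
k=1: B_{2}/(2)! × [f^{(1)}(13) − f^{(1)}(8)] = 1/12 × (-0.000910332 − (-0.00390625)) = 0.000249660.
After k=1: 0.0590977.
k=2: B_{4}/(4)! × [f^{(3)}(13) − f^{(3)}(8)] = −1/720 × (-6.46390e-05 − (-0.000732422)) = -9.27476e-07.
After k=2: 0.0590967.
k=3: B_{6}/(6)! × [f^{(5)}(13) − f^{(5)}(8)] = 1/30240 × (-1.14744e-05 − (-0.000343323)) = 1.09738e-08.

S_3 ≈ 0.0590967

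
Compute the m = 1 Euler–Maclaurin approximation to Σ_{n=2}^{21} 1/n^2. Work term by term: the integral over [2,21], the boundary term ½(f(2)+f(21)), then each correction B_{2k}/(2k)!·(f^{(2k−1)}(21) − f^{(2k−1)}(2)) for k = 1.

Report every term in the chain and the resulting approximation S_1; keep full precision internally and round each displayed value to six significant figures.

∫_2^21 1/x^2 dx evaluates to 0.452381.
½[f(2) + f(21)] = ½[0.250000 + 0.00226757] = 0.126134.
Running total after boundary: 0.578515.
k=1: B_{2}/(2)! × [f^{(1)}(21) − f^{(1)}(2)] = 1/12 × (-0.000215959 − (-0.250000)) = 0.0208153.

S_1 ≈ 0.599330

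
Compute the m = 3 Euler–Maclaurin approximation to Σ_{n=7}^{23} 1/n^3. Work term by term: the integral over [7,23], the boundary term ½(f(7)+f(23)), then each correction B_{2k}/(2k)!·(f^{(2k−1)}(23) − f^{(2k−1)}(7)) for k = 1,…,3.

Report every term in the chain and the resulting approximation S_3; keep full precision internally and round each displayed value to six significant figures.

The integral term ∫_7^23 1/x^3 dx = 0.00925890.
Boundary: ½(f(7) + f(23)) = ½(0.00291545 + 8.21895e-05) = 0.00149882.
Integral + boundary = 0.0107577.
Correction k=1: B_{2}/2! · (f^{(1)}(23) − f^{(1)}(7)) = 1/12 · (-1.07204e-05 − (-0.00124948)) = 0.000103230.
Partial sum through k=1: 0.0108610.
Correction k=2: B_{4}/4! · (f^{(3)}(23) − f^{(3)}(7)) = −1/720 · (-4.05307e-07 − (-0.000509992)) = -7.07759e-07.
Partial sum through k=2: 0.0108602.
Correction k=3: B_{6}/6! · (f^{(5)}(23) − f^{(5)}(7)) = 1/30240 · (-3.21794e-08 − (-0.000437136)) = 1.44545e-08.

S_3 ≈ 0.0108603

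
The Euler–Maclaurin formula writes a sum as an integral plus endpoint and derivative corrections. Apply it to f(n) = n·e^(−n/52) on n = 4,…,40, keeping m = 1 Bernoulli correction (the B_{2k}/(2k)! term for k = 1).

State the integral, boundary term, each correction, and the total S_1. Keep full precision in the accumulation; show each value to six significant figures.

S_1 ≈ 490.697

Integral: ∫_4^40 x·e^(−x/52) dx = 479.640.
Endpoint term: (f(4) + f(40))/2 = (3.70384 + 18.5348)/2 = 11.1193.
Running total after boundary: 490.759.
Correction k=1: B_{2}/2! · (f^{(1)}(40) − f^{(1)}(4)) = 1/12 · (0.106931 − 0.854733) = -0.0623168.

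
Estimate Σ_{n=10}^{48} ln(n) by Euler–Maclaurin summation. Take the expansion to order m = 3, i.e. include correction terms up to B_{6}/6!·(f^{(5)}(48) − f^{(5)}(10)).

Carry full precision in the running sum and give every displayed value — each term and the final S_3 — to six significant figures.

Integral: ∫_10^48 ln(x) dx = 124.792.
½[f(10) + f(48)] = ½[2.30259 + 3.87120] = 3.08689.
So far: 127.879.
Order-1 term: 1/12 · (0.0208333 − 0.100000) = -0.00659722.
After k=1: 127.872.
Order-2 term: −1/720 · (1.80845e-05 − 0.00200000) = 2.75266e-06.
After k=2: 127.872.
Order-3 term: 1/30240 · (9.41901e-08 − 0.000240000) = -7.93339e-09.

S_3 ≈ 127.872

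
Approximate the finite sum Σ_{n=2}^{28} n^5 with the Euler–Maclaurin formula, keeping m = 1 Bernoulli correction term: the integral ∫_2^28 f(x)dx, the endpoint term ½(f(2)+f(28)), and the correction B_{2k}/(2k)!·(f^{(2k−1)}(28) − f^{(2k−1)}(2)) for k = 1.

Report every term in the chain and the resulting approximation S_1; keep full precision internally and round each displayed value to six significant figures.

S_1 ≈ 8.91763e+07

The integral term ∫_2^28 x^5 dx = 8.03150e+07.
½[f(2) + f(28)] = ½[32.0000 + 1.72104e+07] = 8.60520e+06.
Running total after boundary: 8.89202e+07.
k=1: B_{2}/(2)! × [f^{(1)}(28) − f^{(1)}(2)] = 1/12 × (3.07328e+06 − 80.0000) = 256100.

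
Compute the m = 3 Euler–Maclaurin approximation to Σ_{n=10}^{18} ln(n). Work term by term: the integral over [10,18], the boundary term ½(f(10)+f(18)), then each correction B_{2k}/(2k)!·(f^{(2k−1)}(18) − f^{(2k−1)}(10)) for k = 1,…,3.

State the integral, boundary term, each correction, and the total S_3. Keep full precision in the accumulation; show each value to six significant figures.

S_3 ≈ 23.5936

The integral term ∫_10^18 ln(x) dx = 21.0008.
½[f(10) + f(18)] = ½[2.30259 + 2.89037] = 2.59648.
So far: 23.5973.
Correction k=1: B_{2}/2! · (f^{(1)}(18) − f^{(1)}(10)) = 1/12 · (0.0555556 − 0.100000) = -0.00370370.
After k=1: 23.5936.
Correction k=2: B_{4}/4! · (f^{(3)}(18) − f^{(3)}(10)) = −1/720 · (0.000342936 − 0.00200000) = 2.30148e-06.
After k=2: 23.5936.
Correction k=3: B_{6}/6! · (f^{(5)}(18) − f^{(5)}(10)) = 1/30240 · (1.27013e-05 − 0.000240000) = -7.51649e-09.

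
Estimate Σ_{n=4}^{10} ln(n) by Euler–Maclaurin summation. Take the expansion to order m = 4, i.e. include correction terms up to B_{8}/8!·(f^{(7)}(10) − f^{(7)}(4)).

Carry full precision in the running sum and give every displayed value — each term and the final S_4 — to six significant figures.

S_4 ≈ 13.3127

∫_4^10 ln(x) dx evaluates to 11.4807.
½[f(4) + f(10)] = ½[1.38629 + 2.30259] = 1.84444.
So far: 13.3251.
Order-1 term: 1/12 · (0.100000 − 0.250000) = -0.0125000.
After k=1: 13.3126.
Order-2 term: −1/720 · (0.00200000 − 0.0312500) = 4.06250e-05.
After k=2: 13.3127.
Order-3 term: 1/30240 · (0.000240000 − 0.0234375) = -7.67113e-07.
After k=3: 13.3127.
Order-4 term: −1/1209600 · (7.20000e-05 − 0.0439453) = 3.62709e-08.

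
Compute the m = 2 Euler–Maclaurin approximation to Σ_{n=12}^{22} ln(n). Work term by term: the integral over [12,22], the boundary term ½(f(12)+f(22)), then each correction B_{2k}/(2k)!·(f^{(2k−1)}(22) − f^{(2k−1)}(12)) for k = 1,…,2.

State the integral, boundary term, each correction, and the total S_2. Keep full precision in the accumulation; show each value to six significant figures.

S_2 ≈ 30.9689

The integral term ∫_12^22 ln(x) dx = 28.1841.
Endpoint term: (f(12) + f(22))/2 = (2.48491 + 3.09104)/2 = 2.78797.
Running total after boundary: 30.9720.
Order-1 term: 1/12 · (0.0454545 − 0.0833333) = -0.00315657.
Running total after k=1: 30.9689.
Order-2 term: −1/720 · (0.000187829 − 0.00115741) = 1.34664e-06.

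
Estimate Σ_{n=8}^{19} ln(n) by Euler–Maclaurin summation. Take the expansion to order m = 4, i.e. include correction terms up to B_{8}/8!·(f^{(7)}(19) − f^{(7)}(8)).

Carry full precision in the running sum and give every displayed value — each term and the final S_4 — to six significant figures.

S_4 ≈ 30.8147

Integral: ∫_8^19 ln(x) dx = 28.3088.
½[f(8) + f(19)] = ½[2.07944 + 2.94444] = 2.51194.
Running total after boundary: 30.8207.
Order-1 term: 1/12 · (0.0526316 − 0.125000) = -0.00603070.
After k=1: 30.8147.
Order-2 term: −1/720 · (0.000291588 − 0.00390625) = 5.02036e-06.
After k=2: 30.8147.
Order-3 term: 1/30240 · (9.69267e-06 − 0.000732422) = -2.38998e-08.
After k=3: 30.8147.
Order-4 term: −1/1209600 · (8.05485e-07 − 0.000343323) = 2.83166e-10.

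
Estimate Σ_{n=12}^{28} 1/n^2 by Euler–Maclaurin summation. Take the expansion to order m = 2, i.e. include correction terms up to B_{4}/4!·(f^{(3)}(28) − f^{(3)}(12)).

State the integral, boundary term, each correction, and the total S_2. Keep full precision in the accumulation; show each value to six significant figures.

∫_12^28 1/x^2 dx evaluates to 0.0476190.
½[f(12) + f(28)] = ½[0.00694444 + 0.00127551] = 0.00410998.
So far: 0.0517290.
Order-1 term: 1/12 · (-9.11079e-05 − (-0.00115741)) = 8.88583e-05.
After k=1: 0.0518179.
Order-2 term: −1/720 · (-1.39451e-06 − (-9.64506e-05)) = -1.32022e-07.

S_2 ≈ 0.0518178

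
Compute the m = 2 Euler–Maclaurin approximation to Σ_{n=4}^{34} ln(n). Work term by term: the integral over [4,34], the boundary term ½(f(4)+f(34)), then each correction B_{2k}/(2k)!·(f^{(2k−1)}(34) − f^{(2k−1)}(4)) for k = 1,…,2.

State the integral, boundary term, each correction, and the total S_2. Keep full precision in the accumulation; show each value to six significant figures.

∫_4^34 ln(x) dx evaluates to 84.3511.
Boundary: ½(f(4) + f(34)) = ½(1.38629 + 3.52636) = 2.45633.
So far: 86.8074.
k=1: B_{2}/(2)! × [f^{(1)}(34) − f^{(1)}(4)] = 1/12 × (0.0294118 − 0.250000) = -0.0183824.
Running total after k=1: 86.7890.
k=2: B_{4}/(4)! × [f^{(3)}(34) − f^{(3)}(4)] = −1/720 × (5.08854e-05 − 0.0312500) = 4.33321e-05.

S_2 ≈ 86.7891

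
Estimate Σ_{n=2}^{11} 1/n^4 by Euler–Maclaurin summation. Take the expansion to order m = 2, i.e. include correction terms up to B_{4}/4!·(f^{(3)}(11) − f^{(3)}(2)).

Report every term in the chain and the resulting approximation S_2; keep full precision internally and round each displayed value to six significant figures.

Integral: ∫_2^11 1/x^4 dx = 0.0414162.
Boundary: ½(f(2) + f(11)) = ½(0.0625000 + 6.83013e-05) = 0.0312842.
Running total after boundary: 0.0727004.
k=1: B_{2}/(2)! × [f^{(1)}(11) − f^{(1)}(2)] = 1/12 × (-2.48369e-05 − (-0.125000)) = 0.0104146.
After k=1: 0.0831150.
k=2: B_{4}/(4)! × [f^{(3)}(11) − f^{(3)}(2)] = −1/720 × (-6.15790e-06 − (-0.937500)) = -0.00130207.

S_2 ≈ 0.0818129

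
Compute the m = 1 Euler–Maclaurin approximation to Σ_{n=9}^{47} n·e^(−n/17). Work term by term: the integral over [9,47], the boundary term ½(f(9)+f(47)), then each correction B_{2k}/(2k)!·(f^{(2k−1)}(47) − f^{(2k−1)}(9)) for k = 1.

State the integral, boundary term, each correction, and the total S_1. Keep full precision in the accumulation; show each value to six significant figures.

∫_9^47 x·e^(−x/17) dx evaluates to 191.778.
Endpoint term: (f(9) + f(47))/2 = (5.30056 + 2.96075)/2 = 4.13065.
Integral + boundary = 195.909.
Correction k=1: B_{2}/2! · (f^{(1)}(47) − f^{(1)}(9)) = 1/12 · (-0.111167 − 0.277154) = -0.0323600.

S_1 ≈ 195.877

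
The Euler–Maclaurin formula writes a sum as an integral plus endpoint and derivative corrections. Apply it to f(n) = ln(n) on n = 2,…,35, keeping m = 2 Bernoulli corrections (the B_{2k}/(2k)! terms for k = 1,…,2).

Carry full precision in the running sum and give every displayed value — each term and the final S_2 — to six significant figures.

Integral: ∫_2^35 ln(x) dx = 90.0509.
Endpoint term: (f(2) + f(35))/2 = (0.693147 + 3.55535)/2 = 2.12425.
So far: 92.1751.
Order-1 term: 1/12 · (0.0285714 − 0.500000) = -0.0392857.
After k=1: 92.1358.
Order-2 term: −1/720 · (4.66472e-05 − 0.250000) = 0.000347157.

S_2 ≈ 92.1362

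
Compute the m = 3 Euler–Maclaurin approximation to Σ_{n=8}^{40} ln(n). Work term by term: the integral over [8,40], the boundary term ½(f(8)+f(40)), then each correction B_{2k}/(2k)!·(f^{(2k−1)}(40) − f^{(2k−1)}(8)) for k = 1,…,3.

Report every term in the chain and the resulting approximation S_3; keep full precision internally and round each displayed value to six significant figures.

S_3 ≈ 101.795

Integral: ∫_8^40 ln(x) dx = 98.9196.
Boundary: ½(f(8) + f(40)) = ½(2.07944 + 3.68888) = 2.88416.
Running total after boundary: 101.804.
Correction k=1: B_{2}/2! · (f^{(1)}(40) − f^{(1)}(8)) = 1/12 · (0.0250000 − 0.125000) = -0.00833333.
After k=1: 101.795.
Correction k=2: B_{4}/4! · (f^{(3)}(40) − f^{(3)}(8)) = −1/720 · (3.12500e-05 − 0.00390625) = 5.38194e-06.
After k=2: 101.795.
Correction k=3: B_{6}/6! · (f^{(5)}(40) − f^{(5)}(8)) = 1/30240 · (2.34375e-07 − 0.000732422) = -2.42125e-08.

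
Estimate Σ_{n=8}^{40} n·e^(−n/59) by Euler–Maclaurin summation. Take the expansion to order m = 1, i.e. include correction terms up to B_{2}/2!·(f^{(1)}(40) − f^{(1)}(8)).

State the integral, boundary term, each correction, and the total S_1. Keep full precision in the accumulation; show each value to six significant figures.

S_1 ≈ 500.173

The integral term ∫_8^40 x·e^(−x/59) dx = 486.576.
Boundary: ½(f(8) + f(40)) = ½(6.98558 + 20.3059) = 13.6458.
Integral + boundary = 500.222.
Order-1 term: 1/12 · (0.163480 − 0.754798) = -0.0492765.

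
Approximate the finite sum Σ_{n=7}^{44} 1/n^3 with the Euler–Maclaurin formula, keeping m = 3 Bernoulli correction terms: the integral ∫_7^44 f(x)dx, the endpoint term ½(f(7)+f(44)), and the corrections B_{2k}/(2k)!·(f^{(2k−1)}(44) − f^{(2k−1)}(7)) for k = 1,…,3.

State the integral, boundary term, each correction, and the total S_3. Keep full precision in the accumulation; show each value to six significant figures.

S_3 ≈ 0.0115128

Integral: ∫_7^44 1/x^3 dx = 0.00994582.
Endpoint term: (f(7) + f(44))/2 = (0.00291545 + 1.17393e-05)/2 = 0.00146360.
Integral + boundary = 0.0114094.
Correction k=1: B_{2}/2! · (f^{(1)}(44) − f^{(1)}(7)) = 1/12 · (-8.00406e-07 − (-0.00124948)) = 0.000104057.
After k=1: 0.0115135.
Correction k=2: B_{4}/4! · (f^{(3)}(44) − f^{(3)}(7)) = −1/720 · (-8.26866e-09 − (-0.000509992)) = -7.08310e-07.
After k=2: 0.0115128.
Correction k=3: B_{6}/6! · (f^{(5)}(44) − f^{(5)}(7)) = 1/30240 · (-1.79382e-10 − (-0.000437136)) = 1.44555e-08.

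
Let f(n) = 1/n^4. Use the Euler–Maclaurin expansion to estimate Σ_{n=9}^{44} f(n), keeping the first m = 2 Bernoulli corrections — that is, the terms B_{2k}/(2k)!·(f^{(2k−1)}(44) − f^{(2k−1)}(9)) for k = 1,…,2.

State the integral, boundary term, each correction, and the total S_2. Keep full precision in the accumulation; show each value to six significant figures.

S_2 ≈ 0.000535284

∫_9^44 1/x^4 dx evaluates to 0.000453334.
Endpoint term: (f(9) + f(44))/2 = (0.000152416 + 2.66802e-07)/2 = 7.63413e-05.
Integral + boundary = 0.000529676.
Correction k=1: B_{2}/2! · (f^{(1)}(44) − f^{(1)}(9)) = 1/12 · (-2.42547e-08 − (-6.77404e-05)) = 5.64301e-06.
Running total after k=1: 0.000535319.
Correction k=2: B_{4}/4! · (f^{(3)}(44) − f^{(3)}(9)) = −1/720 · (-3.75848e-10 − (-2.50890e-05)) = -3.48453e-08.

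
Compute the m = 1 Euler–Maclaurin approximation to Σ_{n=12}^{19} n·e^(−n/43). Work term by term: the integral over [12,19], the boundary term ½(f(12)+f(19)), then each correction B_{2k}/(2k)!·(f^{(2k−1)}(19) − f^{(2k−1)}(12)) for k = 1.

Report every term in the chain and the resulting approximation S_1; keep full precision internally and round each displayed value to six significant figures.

S_1 ≈ 85.9127

The integral term ∫_12^19 x·e^(−x/43) dx = 75.2824.
½[f(12) + f(19)] = ½[9.07785 + 12.2139] = 10.6459.
Running total after boundary: 85.9283.
k=1: B_{2}/(2)! × [f^{(1)}(19) − f^{(1)}(12)] = 1/12 × (0.358794 − 0.545374) = -0.0155484.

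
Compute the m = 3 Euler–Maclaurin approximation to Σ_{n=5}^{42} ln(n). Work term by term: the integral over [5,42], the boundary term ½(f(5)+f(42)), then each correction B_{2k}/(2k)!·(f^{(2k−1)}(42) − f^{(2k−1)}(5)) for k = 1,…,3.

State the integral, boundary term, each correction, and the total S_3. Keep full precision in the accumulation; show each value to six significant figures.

Integral: ∫_5^42 ln(x) dx = 111.935.
Endpoint term: (f(5) + f(42))/2 = (1.60944 + 3.73767)/2 = 2.67355.
Integral + boundary = 114.608.
Correction k=1: B_{2}/2! · (f^{(1)}(42) − f^{(1)}(5)) = 1/12 · (0.0238095 − 0.200000) = -0.0146825.
After k=1: 114.594.
Correction k=2: B_{4}/4! · (f^{(3)}(42) − f^{(3)}(5)) = −1/720 · (2.69949e-05 − 0.0160000) = 2.21847e-05.
After k=2: 114.594.
Correction k=3: B_{6}/6! · (f^{(5)}(42) − f^{(5)}(5)) = 1/30240 · (1.83639e-07 − 0.00768000) = -2.53962e-07.

S_3 ≈ 114.594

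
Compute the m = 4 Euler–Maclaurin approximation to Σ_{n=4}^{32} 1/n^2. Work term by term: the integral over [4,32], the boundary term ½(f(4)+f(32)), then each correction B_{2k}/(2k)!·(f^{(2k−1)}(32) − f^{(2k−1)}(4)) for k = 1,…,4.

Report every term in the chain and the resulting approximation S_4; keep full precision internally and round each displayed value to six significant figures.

∫_4^32 1/x^2 dx evaluates to 0.218750.
Boundary: ½(f(4) + f(32)) = ½(0.0625000 + 0.000976562) = 0.0317383.
Running total after boundary: 0.250488.
Correction k=1: B_{2}/2! · (f^{(1)}(32) − f^{(1)}(4)) = 1/12 · (-6.10352e-05 − (-0.0312500)) = 0.00259908.
After k=1: 0.253087.
Correction k=2: B_{4}/4! · (f^{(3)}(32) − f^{(3)}(4)) = −1/720 · (-7.15256e-07 − (-0.0234375)) = -3.25511e-05.
After k=2: 0.253055.
Correction k=3: B_{6}/6! · (f^{(5)}(32) − f^{(5)}(4)) = 1/30240 · (-2.09548e-08 − (-0.0439453)) = 1.45322e-06.
After k=3: 0.253056.
Correction k=4: B_{8}/8! · (f^{(7)}(32) − f^{(7)}(4)) = −1/1209600 · (-1.14596e-09 − (-0.153809)) = -1.27157e-07.

S_4 ≈ 0.253056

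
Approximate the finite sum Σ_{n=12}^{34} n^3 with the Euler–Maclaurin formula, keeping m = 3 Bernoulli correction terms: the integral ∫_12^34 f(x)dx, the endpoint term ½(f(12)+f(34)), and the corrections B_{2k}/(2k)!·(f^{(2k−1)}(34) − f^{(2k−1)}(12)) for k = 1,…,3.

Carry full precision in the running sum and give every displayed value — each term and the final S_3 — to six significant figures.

Integral: ∫_12^34 x^3 dx = 328900.
Boundary: ½(f(12) + f(34)) = ½(1728.00 + 39304.0) = 20516.0.
So far: 349416.
Order-1 term: 1/12 · (3468.00 − 432.000) = 253.000.
After k=1: 349669.
Order-2 term: −1/720 · (6.00000 − 6.00000) = 0.00000.
After k=2: 349669.
Order-3 term: 1/30240 · (0.00000 − 0.00000) = 0.00000.

S_3 ≈ 349669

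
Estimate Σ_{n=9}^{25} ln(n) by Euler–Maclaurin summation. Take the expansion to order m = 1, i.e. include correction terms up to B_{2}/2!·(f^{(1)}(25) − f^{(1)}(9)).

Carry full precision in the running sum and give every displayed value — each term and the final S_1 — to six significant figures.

S_1 ≈ 47.3990

The integral term ∫_9^25 ln(x) dx = 44.6969.
½[f(9) + f(25)] = ½[2.19722 + 3.21888] = 2.70805.
So far: 47.4049.
Correction k=1: B_{2}/2! · (f^{(1)}(25) − f^{(1)}(9)) = 1/12 · (0.0400000 − 0.111111) = -0.00592593.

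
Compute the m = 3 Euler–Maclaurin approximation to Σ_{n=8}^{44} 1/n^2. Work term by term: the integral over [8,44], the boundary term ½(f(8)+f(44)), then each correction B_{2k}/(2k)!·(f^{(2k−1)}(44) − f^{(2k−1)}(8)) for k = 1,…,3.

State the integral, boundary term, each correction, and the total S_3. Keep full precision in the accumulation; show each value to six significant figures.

The integral term ∫_8^44 1/x^2 dx = 0.102273.
Boundary: ½(f(8) + f(44)) = ½(0.0156250 + 0.000516529) = 0.00807076.
Integral + boundary = 0.110343.
Correction k=1: B_{2}/2! · (f^{(1)}(44) − f^{(1)}(8)) = 1/12 · (-2.34786e-05 − (-0.00390625)) = 0.000323564.
After k=1: 0.110667.
Correction k=2: B_{4}/4! · (f^{(3)}(44) − f^{(3)}(8)) = −1/720 · (-1.45528e-07 − (-0.000732422)) = -1.01705e-06.
After k=2: 0.110666.
Correction k=3: B_{6}/6! · (f^{(5)}(44) − f^{(5)}(8)) = 1/30240 · (-2.25509e-09 − (-0.000343323)) = 1.13532e-08.

S_3 ≈ 0.110666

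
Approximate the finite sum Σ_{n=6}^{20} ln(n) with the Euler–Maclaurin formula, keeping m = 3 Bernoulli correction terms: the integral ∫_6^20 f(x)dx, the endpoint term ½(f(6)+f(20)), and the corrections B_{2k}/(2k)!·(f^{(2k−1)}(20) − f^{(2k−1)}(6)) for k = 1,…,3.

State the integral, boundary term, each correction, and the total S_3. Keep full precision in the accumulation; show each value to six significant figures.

The integral term ∫_6^20 ln(x) dx = 35.1641.
½[f(6) + f(20)] = ½[1.79176 + 2.99573] = 2.39375.
Running total after boundary: 37.5578.
Correction k=1: B_{2}/2! · (f^{(1)}(20) − f^{(1)}(6)) = 1/12 · (0.0500000 − 0.166667) = -0.00972222.
Running total after k=1: 37.5481.
Correction k=2: B_{4}/4! · (f^{(3)}(20) − f^{(3)}(6)) = −1/720 · (0.000250000 − 0.00925926) = 1.25129e-05.
Running total after k=2: 37.5481.
Correction k=3: B_{6}/6! · (f^{(5)}(20) − f^{(5)}(6)) = 1/30240 · (7.50000e-06 − 0.00308642) = -1.01816e-07.

S_3 ≈ 37.5481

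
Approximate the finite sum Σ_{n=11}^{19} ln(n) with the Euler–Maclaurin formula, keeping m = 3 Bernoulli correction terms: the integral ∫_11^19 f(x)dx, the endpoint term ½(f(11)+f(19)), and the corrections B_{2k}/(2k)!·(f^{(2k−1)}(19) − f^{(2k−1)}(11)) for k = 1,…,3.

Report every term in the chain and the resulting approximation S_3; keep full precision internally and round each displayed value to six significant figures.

Integral: ∫_11^19 ln(x) dx = 21.5675.
Boundary: ½(f(11) + f(19)) = ½(2.39790 + 2.94444) = 2.67117.
Integral + boundary = 24.2387.
Correction k=1: B_{2}/2! · (f^{(1)}(19) − f^{(1)}(11)) = 1/12 · (0.0526316 − 0.0909091) = -0.00318979.
After k=1: 24.2355.
Correction k=2: B_{4}/4! · (f^{(3)}(19) − f^{(3)}(11)) = −1/720 · (0.000291588 − 0.00150263) = 1.68200e-06.
After k=2: 24.2355.
Correction k=3: B_{6}/6! · (f^{(5)}(19) − f^{(5)}(11)) = 1/30240 · (9.69267e-06 − 0.000149021) = -4.60742e-09.

S_3 ≈ 24.2355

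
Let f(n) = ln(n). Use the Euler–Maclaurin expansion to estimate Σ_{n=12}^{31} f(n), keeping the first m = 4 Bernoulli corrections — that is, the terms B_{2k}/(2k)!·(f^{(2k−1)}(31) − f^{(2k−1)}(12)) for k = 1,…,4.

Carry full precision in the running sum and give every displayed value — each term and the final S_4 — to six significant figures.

Integral: ∫_12^31 ln(x) dx = 57.6347.
Boundary: ½(f(12) + f(31)) = ½(2.48491 + 3.43399) = 2.95945.
Running total after boundary: 60.5942.
k=1: B_{2}/(2)! × [f^{(1)}(31) − f^{(1)}(12)] = 1/12 × (0.0322581 − 0.0833333) = -0.00425627.
After k=1: 60.5899.
k=2: B_{4}/(4)! × [f^{(3)}(31) − f^{(3)}(12)] = −1/720 × (6.71344e-05 − 0.00115741) = 1.51427e-06.
After k=2: 60.5899.
k=3: B_{6}/(6)! × [f^{(5)}(31) − f^{(5)}(12)] = 1/30240 × (8.38306e-07 − 9.64506e-05) = -3.16178e-09.
After k=3: 60.5899.
k=4: B_{8}/(8)! × [f^{(7)}(31) − f^{(7)}(12)] = −1/1209600 × (2.61698e-08 − 2.00939e-05) = 1.65904e-11.

S_4 ≈ 60.5899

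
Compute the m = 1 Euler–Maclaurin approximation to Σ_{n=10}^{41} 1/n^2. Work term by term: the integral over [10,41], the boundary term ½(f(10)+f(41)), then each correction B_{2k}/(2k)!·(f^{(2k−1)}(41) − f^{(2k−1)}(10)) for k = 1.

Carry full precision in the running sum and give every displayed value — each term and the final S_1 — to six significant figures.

S_1 ≈ 0.0810714

Integral: ∫_10^41 1/x^2 dx = 0.0756098.
½[f(10) + f(41)] = ½[0.0100000 + 0.000594884] = 0.00529744.
Running total after boundary: 0.0809072.
Correction k=1: B_{2}/2! · (f^{(1)}(41) − f^{(1)}(10)) = 1/12 · (-2.90187e-05 − (-0.00200000)) = 0.000164248.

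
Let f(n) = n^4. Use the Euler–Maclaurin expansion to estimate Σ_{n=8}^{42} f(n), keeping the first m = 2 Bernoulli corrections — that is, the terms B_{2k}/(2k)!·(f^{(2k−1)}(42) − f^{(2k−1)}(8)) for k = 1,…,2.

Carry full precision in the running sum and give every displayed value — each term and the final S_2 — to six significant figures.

S_2 ≈ 2.77141e+07

∫_8^42 x^4 dx evaluates to 2.61317e+07.
Boundary: ½(f(8) + f(42)) = ½(4096.00 + 3.11170e+06) = 1.55790e+06.
Running total after boundary: 2.76896e+07.
Order-1 term: 1/12 · (296352 − 2048.00) = 24525.3.
Running total after k=1: 2.77141e+07.
Order-2 term: −1/720 · (1008.00 − 192.000) = -1.13333.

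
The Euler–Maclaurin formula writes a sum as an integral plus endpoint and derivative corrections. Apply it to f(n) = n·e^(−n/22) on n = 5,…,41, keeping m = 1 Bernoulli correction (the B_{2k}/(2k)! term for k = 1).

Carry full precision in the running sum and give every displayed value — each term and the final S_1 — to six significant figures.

S_1 ≈ 263.372

Integral: ∫_5^41 x·e^(−x/22) dx = 258.263.
½[f(5) + f(41)] = ½[3.98352 + 6.35941] = 5.17146.
Integral + boundary = 263.434.
Correction k=1: B_{2}/2! · (f^{(1)}(41) − f^{(1)}(5)) = 1/12 · (-0.133957 − 0.615634) = -0.0624659.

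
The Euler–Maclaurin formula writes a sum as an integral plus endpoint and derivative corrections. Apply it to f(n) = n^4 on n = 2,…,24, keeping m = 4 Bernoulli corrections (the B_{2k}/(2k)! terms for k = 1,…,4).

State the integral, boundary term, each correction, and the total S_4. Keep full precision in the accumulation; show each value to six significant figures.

Integral: ∫_2^24 x^4 dx = 1.59252e+06.
Endpoint term: (f(2) + f(24))/2 = (16.0000 + 331776)/2 = 165896.
So far: 1.75841e+06.
k=1: B_{2}/(2)! × [f^{(1)}(24) − f^{(1)}(2)] = 1/12 × (55296.0 − 32.0000) = 4605.33.
Partial sum through k=1: 1.76302e+06.
k=2: B_{4}/(4)! × [f^{(3)}(24) − f^{(3)}(2)] = −1/720 × (576.000 − 48.0000) = -0.733333.
Partial sum through k=2: 1.76302e+06.
k=3: B_{6}/(6)! × [f^{(5)}(24) − f^{(5)}(2)] = 1/30240 × (0.00000 − 0.00000) = 0.00000.
Partial sum through k=3: 1.76302e+06.
k=4: B_{8}/(8)! × [f^{(7)}(24) − f^{(7)}(2)] = −1/1209600 × (0.00000 − 0.00000) = 0.00000.

S_4 ≈ 1.76302e+06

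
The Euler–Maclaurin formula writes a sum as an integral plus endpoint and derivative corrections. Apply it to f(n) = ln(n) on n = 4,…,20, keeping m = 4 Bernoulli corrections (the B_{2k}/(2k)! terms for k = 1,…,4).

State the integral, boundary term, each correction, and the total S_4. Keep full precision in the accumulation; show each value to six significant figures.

Integral: ∫_4^20 ln(x) dx = 38.3695.
Endpoint term: (f(4) + f(20))/2 = (1.38629 + 2.99573)/2 = 2.19101.
Integral + boundary = 40.5605.
Order-1 term: 1/12 · (0.0500000 − 0.250000) = -0.0166667.
Partial sum through k=1: 40.5438.
Order-2 term: −1/720 · (0.000250000 − 0.0312500) = 4.30556e-05.
Partial sum through k=2: 40.5439.
Order-3 term: 1/30240 · (7.50000e-06 − 0.0234375) = -7.74802e-07.
Partial sum through k=3: 40.5439.
Order-4 term: −1/1209600 · (5.62500e-07 − 0.0439453) = 3.63300e-08.

S_4 ≈ 40.5439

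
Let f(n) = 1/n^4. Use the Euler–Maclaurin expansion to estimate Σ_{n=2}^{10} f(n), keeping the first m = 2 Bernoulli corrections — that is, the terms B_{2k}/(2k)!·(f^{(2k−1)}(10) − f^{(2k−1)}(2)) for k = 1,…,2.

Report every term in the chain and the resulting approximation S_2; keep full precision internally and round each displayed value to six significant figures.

The integral term ∫_2^10 1/x^4 dx = 0.0413333.
½[f(2) + f(10)] = ½[0.0625000 + 0.000100000] = 0.0313000.
So far: 0.0726333.
Order-1 term: 1/12 · (-4.00000e-05 − (-0.125000)) = 0.0104133.
After k=1: 0.0830467.
Order-2 term: −1/720 · (-1.20000e-05 − (-0.937500)) = -0.00130207.

S_2 ≈ 0.0817446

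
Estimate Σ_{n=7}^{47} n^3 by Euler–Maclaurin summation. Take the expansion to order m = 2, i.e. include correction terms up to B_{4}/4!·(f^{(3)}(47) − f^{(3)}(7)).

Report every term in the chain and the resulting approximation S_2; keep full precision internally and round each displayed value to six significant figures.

∫_7^47 x^3 dx evaluates to 1.21932e+06.
½[f(7) + f(47)] = ½[343.000 + 103823] = 52083.0.
Running total after boundary: 1.27140e+06.
Correction k=1: B_{2}/2! · (f^{(1)}(47) − f^{(1)}(7)) = 1/12 · (6627.00 − 147.000) = 540.000.
Running total after k=1: 1.27194e+06.
Correction k=2: B_{4}/4! · (f^{(3)}(47) − f^{(3)}(7)) = −1/720 · (6.00000 − 6.00000) = 0.00000.

S_2 ≈ 1.27194e+06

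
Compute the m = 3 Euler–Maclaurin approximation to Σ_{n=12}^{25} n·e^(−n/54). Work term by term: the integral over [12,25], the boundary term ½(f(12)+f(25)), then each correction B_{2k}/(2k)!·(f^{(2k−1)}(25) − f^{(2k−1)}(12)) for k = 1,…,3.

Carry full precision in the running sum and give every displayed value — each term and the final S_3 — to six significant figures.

S_3 ≈ 181.388

The integral term ∫_12^25 x·e^(−x/54) dx = 168.740.
½[f(12) + f(25)] = ½[9.60885 + 15.7354] = 12.6721.
Running total after boundary: 181.412.
Order-1 term: 1/12 · (0.338020 − 0.622796) = -0.0237313.
Partial sum through k=1: 181.388.
Order-2 term: −1/720 · (0.000547617 − 0.000762781) = 2.98839e-07.
Partial sum through k=2: 181.388.
Order-3 term: 1/30240 · (3.35842e-07 − 4.49926e-07) = -3.77262e-12.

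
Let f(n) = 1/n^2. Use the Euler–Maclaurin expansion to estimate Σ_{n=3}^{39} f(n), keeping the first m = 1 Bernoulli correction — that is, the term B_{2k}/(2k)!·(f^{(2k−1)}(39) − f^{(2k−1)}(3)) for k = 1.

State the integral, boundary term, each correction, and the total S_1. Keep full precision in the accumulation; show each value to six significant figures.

The integral term ∫_3^39 1/x^2 dx = 0.307692.
½[f(3) + f(39)] = ½[0.111111 + 0.000657462] = 0.0558843.
So far: 0.363577.
Correction k=1: B_{2}/2! · (f^{(1)}(39) − f^{(1)}(3)) = 1/12 · (-3.37160e-05 − (-0.0740741)) = 0.00617003.

S_1 ≈ 0.369747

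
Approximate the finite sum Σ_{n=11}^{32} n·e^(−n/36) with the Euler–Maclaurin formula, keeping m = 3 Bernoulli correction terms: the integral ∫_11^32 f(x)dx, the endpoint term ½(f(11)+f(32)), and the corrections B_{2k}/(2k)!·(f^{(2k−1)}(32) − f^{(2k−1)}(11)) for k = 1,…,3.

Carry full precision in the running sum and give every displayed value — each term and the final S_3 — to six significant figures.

The integral term ∫_11^32 x·e^(−x/36) dx = 240.117.
Endpoint term: (f(11) + f(32))/2 = (8.10385 + 13.1556)/2 = 10.6297.
Integral + boundary = 250.747.
k=1: B_{2}/(2)! × [f^{(1)}(32) − f^{(1)}(11)] = 1/12 × (0.0456791 − 0.511607) = -0.0388273.
Running total after k=1: 250.708.
k=2: B_{4}/(4)! × [f^{(3)}(32) − f^{(3)}(11)] = −1/720 × (0.000669679 − 0.00153166) = 1.19720e-06.
Running total after k=2: 250.708.
k=3: B_{6}/(6)! × [f^{(5)}(32) − f^{(5)}(11)] = 1/30240 × (1.00626e-06 − 2.05908e-06) = -3.48155e-11.

S_3 ≈ 250.708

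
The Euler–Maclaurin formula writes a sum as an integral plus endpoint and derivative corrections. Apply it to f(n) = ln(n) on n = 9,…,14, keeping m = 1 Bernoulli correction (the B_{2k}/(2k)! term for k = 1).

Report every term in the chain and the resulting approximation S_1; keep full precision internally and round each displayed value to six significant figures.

S_1 ≈ 14.5866

∫_9^14 ln(x) dx evaluates to 12.1718.
Boundary: ½(f(9) + f(14)) = ½(2.19722 + 2.63906) = 2.41814.
Integral + boundary = 14.5899.
Order-1 term: 1/12 · (0.0714286 − 0.111111) = -0.00330688.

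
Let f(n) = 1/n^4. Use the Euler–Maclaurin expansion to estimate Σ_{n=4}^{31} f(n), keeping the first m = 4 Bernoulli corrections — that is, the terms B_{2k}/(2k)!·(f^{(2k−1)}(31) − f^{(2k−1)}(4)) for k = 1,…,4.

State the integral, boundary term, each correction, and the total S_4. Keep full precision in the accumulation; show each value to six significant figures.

S_4 ≈ 0.00746688

∫_4^31 1/x^4 dx evaluates to 0.00519714.
Endpoint term: (f(4) + f(31))/2 = (0.00390625 + 1.08281e-06)/2 = 0.00195367.
Integral + boundary = 0.00715081.
Order-1 term: 1/12 · (-1.39718e-07 − (-0.00390625)) = 0.000325509.
After k=1: 0.00747632.
Order-2 term: −1/720 · (-4.36164e-09 − (-0.00732422)) = -1.01725e-05.
After k=2: 0.00746615.
Order-3 term: 1/30240 · (-2.54164e-10 − (-0.0256348)) = 8.47710e-07.
After k=3: 0.00746700.
Order-4 term: −1/1209600 · (-2.38031e-11 − (-0.144196)) = -1.19209e-07.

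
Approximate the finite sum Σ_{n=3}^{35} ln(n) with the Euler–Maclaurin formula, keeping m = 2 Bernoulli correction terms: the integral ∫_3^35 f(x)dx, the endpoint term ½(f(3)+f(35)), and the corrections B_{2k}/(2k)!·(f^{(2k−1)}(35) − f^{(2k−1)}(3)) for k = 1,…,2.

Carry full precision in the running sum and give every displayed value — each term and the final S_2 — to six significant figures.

∫_3^35 ln(x) dx evaluates to 89.1413.
Endpoint term: (f(3) + f(35))/2 = (1.09861 + 3.55535)/2 = 2.32698.
So far: 91.4683.
Correction k=1: B_{2}/2! · (f^{(1)}(35) − f^{(1)}(3)) = 1/12 · (0.0285714 − 0.333333) = -0.0253968.
Running total after k=1: 91.4429.
Correction k=2: B_{4}/4! · (f^{(3)}(35) − f^{(3)}(3)) = −1/720 · (4.66472e-05 − 0.0740741) = 0.000102816.

S_2 ≈ 91.4430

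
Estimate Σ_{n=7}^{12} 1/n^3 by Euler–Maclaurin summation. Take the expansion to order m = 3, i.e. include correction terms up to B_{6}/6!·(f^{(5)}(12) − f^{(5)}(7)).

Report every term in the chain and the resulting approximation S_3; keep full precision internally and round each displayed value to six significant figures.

S_3 ≈ 0.00857034

∫_7^12 1/x^3 dx evaluates to 0.00673186.
Boundary: ½(f(7) + f(12)) = ½(0.00291545 + 0.000578704) = 0.00174708.
So far: 0.00847894.
k=1: B_{2}/(2)! × [f^{(1)}(12) − f^{(1)}(7)] = 1/12 × (-0.000144676 − (-0.00124948)) = 9.20670e-05.
After k=1: 0.00857100.
k=2: B_{4}/(4)! × [f^{(3)}(12) − f^{(3)}(7)] = −1/720 × (-2.00939e-05 − (-0.000509992)) = -6.80413e-07.
After k=2: 0.00857032.
k=3: B_{6}/(6)! × [f^{(5)}(12) − f^{(5)}(7)] = 1/30240 × (-5.86071e-06 − (-0.000437136)) = 1.42617e-08.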